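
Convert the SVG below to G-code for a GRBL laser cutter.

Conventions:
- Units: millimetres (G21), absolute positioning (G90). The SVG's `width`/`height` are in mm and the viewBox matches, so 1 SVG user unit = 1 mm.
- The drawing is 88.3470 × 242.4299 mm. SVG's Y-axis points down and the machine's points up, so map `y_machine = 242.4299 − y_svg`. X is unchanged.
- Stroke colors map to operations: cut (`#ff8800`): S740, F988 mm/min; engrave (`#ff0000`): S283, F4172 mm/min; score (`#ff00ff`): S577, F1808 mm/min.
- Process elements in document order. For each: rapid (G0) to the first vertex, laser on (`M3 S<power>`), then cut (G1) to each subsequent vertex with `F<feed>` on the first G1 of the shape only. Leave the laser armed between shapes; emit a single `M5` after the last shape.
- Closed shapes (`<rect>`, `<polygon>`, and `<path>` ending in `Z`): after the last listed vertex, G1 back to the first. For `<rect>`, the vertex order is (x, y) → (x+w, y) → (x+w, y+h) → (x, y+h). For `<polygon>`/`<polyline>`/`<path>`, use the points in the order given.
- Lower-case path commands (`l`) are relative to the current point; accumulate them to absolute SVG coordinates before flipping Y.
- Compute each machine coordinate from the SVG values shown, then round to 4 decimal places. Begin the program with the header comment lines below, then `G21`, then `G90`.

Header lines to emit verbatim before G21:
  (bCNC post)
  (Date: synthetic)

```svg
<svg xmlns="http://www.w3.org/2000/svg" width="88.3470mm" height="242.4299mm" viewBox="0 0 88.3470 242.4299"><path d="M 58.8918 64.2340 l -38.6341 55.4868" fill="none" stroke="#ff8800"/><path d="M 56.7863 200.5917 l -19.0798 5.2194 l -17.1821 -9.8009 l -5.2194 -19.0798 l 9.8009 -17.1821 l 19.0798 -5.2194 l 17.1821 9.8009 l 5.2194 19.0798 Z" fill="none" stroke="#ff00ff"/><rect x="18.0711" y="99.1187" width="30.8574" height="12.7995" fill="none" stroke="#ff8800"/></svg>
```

Since the viewBox matches the mm dimensions, user units are millimetres directly. The only transform is the Y-flip y_m = 242.4299 − y_svg.

Shape 1 is a line segment drawn with `<path>`. Its stroke #ff8800 means cut at S740, F988. After flipping Y the toolpath is (58.8918,178.1959) → (20.2577,122.7091).

Shape 2 is a regular polygon drawn with `<path>`. Its stroke #ff00ff means score at S577, F1808. After flipping Y the toolpath is (56.7863,41.8382) → (37.7065,36.6188) → (20.5244,46.4197) → (15.3050,65.4995) → (25.1059,82.6816) → (44.1857,87.9010) → (61.3678,78.1001) → (66.5872,59.0203) → (56.7863,41.8382), returning to the start.

Shape 3 is a rectangle drawn with `<rect>`. Its stroke #ff8800 means cut at S740, F988. After flipping Y the toolpath is (18.0711,143.3112) → (48.9285,143.3112) → (48.9285,130.5117) → (18.0711,130.5117) → (18.0711,143.3112), returning to the start.

(bCNC post)
(Date: synthetic)
G21
G90
G0 X58.8918 Y178.1959
M3 S740
G1 X20.2577 Y122.7091 F988
G0 X56.7863 Y41.8382
M3 S577
G1 X37.7065 Y36.6188 F1808
G1 X20.5244 Y46.4197
G1 X15.3050 Y65.4995
G1 X25.1059 Y82.6816
G1 X44.1857 Y87.9010
G1 X61.3678 Y78.1001
G1 X66.5872 Y59.0203
G1 X56.7863 Y41.8382
G0 X18.0711 Y143.3112
M3 S740
G1 X48.9285 Y143.3112 F988
G1 X48.9285 Y130.5117
G1 X18.0711 Y130.5117
G1 X18.0711 Y143.3112
M5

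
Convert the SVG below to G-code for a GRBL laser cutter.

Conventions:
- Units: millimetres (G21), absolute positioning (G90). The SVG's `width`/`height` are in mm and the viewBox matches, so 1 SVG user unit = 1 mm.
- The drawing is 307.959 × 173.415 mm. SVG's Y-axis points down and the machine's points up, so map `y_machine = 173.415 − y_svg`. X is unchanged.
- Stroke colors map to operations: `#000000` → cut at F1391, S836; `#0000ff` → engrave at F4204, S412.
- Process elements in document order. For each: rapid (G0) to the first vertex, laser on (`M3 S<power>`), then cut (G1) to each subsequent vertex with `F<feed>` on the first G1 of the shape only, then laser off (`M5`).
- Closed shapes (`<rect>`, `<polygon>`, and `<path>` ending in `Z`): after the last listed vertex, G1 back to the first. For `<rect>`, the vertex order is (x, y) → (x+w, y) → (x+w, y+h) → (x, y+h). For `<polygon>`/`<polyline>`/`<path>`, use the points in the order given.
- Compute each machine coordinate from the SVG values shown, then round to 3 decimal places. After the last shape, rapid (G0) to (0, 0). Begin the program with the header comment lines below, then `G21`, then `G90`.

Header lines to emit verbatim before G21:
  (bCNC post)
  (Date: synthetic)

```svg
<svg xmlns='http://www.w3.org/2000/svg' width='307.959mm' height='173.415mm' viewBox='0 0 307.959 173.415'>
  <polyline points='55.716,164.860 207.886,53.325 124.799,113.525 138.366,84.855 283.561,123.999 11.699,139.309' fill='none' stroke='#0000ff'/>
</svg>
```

(bCNC post)
(Date: synthetic)
G21
G90
G0 X55.716 Y8.555
M3 S412
G1 X207.886 Y120.090 F4204
G1 X124.799 Y59.890
G1 X138.366 Y88.560
G1 X283.561 Y49.416
G1 X11.699 Y34.106
M5
G0 X0.000 Y0.000

Since the viewBox matches the mm dimensions, user units are millimetres directly. The only transform is the Y-flip y_m = 173.415 − y_svg.

Shape 1 is a open polyline drawn with `<polyline>`. Its stroke #0000ff means engrave at S412, F4204. After flipping Y the toolpath is (55.716,8.555) → (207.886,120.090) → (124.799,59.890) → (138.366,88.560) → (283.561,49.416) → (11.699,34.106).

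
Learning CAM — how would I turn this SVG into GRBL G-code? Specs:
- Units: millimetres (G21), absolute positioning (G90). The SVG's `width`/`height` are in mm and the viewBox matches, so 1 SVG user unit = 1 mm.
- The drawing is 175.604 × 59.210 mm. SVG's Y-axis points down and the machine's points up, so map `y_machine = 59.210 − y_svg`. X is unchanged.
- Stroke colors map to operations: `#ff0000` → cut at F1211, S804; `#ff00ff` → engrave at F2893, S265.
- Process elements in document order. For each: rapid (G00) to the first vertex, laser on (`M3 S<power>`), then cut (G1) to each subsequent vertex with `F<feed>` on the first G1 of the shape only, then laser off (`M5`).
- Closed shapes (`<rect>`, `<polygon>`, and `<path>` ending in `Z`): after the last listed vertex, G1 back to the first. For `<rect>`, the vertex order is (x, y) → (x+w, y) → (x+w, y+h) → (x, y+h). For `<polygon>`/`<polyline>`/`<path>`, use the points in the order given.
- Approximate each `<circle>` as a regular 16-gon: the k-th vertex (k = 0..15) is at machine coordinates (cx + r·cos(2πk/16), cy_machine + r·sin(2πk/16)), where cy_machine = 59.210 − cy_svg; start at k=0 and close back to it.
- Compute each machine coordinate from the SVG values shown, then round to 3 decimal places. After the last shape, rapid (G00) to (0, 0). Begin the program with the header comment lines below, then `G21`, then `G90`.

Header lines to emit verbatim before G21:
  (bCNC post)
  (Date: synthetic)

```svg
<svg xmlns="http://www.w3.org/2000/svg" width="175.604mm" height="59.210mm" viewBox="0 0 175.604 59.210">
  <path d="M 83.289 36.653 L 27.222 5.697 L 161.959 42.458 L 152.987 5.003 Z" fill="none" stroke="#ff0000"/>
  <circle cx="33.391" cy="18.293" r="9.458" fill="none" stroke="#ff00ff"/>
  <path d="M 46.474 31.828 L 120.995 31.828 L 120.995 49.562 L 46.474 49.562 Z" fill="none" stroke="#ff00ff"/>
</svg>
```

1 u = 1 mm; y_m = 59.210 − y.

[1] `<path>` closed polygon, #ff0000→cut S804 F1211: (83.289,22.557) → (27.222,53.513) → (161.959,16.752) → (152.987,54.207) → (83.289,22.557) (closed)

[2] `<circle>` circle, #ff00ff→engrave S265 F2893: (42.849,40.917) → (42.129,44.536) → (40.079,47.605) → (37.010,49.655) → (33.391,50.375) → (29.772,49.655) → (26.703,47.605) → (24.653,44.536) → (23.933,40.917) → (24.653,37.298) → (26.703,34.229) → (29.772,32.179) → (33.391,31.459) → (37.010,32.179) → (40.079,34.229) → (42.129,37.298) → (42.849,40.917) (closed)

[3] `<path>` rectangle, #ff00ff→engrave S265 F2893: (46.474,27.382) → (120.995,27.382) → (120.995,9.648) → (46.474,9.648) → (46.474,27.382) (closed)

(bCNC post)
(Date: synthetic)
G21
G90
G00 X83.289 Y22.557
M3 S804
G1 X27.222 Y53.513 F1211
G1 X161.959 Y16.752
G1 X152.987 Y54.207
G1 X83.289 Y22.557
M5
G00 X42.849 Y40.917
M3 S265
G1 X42.129 Y44.536 F2893
G1 X40.079 Y47.605
G1 X37.010 Y49.655
G1 X33.391 Y50.375
G1 X29.772 Y49.655
G1 X26.703 Y47.605
G1 X24.653 Y44.536
G1 X23.933 Y40.917
G1 X24.653 Y37.298
G1 X26.703 Y34.229
G1 X29.772 Y32.179
G1 X33.391 Y31.459
G1 X37.010 Y32.179
G1 X40.079 Y34.229
G1 X42.129 Y37.298
G1 X42.849 Y40.917
M5
G00 X46.474 Y27.382
M3 S265
G1 X120.995 Y27.382 F2893
G1 X120.995 Y9.648
G1 X46.474 Y9.648
G1 X46.474 Y27.382
M5
G00 X0.000 Y0.000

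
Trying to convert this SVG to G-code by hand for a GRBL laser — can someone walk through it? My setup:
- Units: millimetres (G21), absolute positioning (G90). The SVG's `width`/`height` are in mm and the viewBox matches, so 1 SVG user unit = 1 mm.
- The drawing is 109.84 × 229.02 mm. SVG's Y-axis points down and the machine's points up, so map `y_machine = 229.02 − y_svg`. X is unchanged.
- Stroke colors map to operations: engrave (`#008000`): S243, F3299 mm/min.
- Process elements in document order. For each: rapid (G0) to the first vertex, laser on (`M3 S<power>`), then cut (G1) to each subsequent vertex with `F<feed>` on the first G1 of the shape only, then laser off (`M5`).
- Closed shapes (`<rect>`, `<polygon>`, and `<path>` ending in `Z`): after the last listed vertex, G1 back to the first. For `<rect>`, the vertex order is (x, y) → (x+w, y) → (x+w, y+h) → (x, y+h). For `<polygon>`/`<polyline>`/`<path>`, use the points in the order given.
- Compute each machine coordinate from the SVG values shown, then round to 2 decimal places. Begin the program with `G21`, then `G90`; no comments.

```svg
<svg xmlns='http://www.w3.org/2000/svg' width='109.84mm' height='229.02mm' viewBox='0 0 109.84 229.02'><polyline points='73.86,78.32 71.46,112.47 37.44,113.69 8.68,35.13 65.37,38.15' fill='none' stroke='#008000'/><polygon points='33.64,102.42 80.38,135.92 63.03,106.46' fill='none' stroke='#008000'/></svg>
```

Since the viewBox matches the mm dimensions, user units are millimetres directly. The only transform is the Y-flip y_m = 229.02 − y_svg.

Shape 1 is a open polyline drawn with `<polyline>`. Its stroke #008000 means engrave at S243, F3299. After flipping Y the toolpath is (73.86,150.70) → (71.46,116.55) → (37.44,115.33) → (8.68,193.89) → (65.37,190.87).

Shape 2 is a closed polygon drawn with `<polygon>`. Its stroke #008000 means engrave at S243, F3299. After flipping Y the toolpath is (33.64,126.60) → (80.38,93.10) → (63.03,122.56) → (33.64,126.60), returning to the start.

G21
G90
G0 X73.86 Y150.70
M3 S243
G1 X71.46 Y116.55 F3299
G1 X37.44 Y115.33
G1 X8.68 Y193.89
G1 X65.37 Y190.87
M5
G0 X33.64 Y126.60
M3 S243
G1 X80.38 Y93.10 F3299
G1 X63.03 Y122.56
G1 X33.64 Y126.60
M5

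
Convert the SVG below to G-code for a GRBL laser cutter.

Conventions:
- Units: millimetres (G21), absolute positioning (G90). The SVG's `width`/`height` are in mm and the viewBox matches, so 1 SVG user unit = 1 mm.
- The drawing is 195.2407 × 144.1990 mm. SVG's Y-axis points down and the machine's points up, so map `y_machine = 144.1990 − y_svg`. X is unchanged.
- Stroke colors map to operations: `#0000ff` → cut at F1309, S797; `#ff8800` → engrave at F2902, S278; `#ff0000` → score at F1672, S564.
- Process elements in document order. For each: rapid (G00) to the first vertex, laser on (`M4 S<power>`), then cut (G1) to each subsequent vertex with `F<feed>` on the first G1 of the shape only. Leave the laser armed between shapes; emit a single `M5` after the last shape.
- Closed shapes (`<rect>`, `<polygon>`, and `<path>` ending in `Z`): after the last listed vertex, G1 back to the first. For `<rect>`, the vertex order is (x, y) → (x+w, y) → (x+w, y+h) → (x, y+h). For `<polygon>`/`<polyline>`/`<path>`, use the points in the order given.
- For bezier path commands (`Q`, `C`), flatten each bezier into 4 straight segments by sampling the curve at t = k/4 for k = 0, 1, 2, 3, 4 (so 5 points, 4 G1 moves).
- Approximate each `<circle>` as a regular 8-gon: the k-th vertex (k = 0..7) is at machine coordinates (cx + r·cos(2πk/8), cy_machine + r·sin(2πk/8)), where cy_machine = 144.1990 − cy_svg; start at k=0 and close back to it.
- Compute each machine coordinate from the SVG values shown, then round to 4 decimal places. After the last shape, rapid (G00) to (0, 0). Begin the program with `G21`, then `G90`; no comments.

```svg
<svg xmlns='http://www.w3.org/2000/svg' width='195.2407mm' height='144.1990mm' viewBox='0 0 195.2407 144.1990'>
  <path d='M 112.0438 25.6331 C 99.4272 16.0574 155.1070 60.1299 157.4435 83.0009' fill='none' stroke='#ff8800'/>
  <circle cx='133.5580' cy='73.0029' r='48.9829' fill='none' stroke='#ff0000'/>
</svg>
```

viewBox `0 0 195.2407 144.1990` with mm width/height → 1 unit = 1 mm. Flip: y_m = 144.1990 − y_svg.

**Shape 1** — `<path>` cubic bezier, stroke `#ff8800` → engrave (S278, F2902). Control points (SVG): P0=(112.0438,25.6331), P1=(99.4272,16.0574), P2=(155.1070,60.1299), P3=(157.4435,83.0009); sampled at t=k/4. Machine vertices: (112.0438,118.5659) → (113.4863,116.8582) → (129.1362,102.0495) → (147.5899,81.1571) → (157.4435,61.1981). Open path.

**Shape 2** — `<circle>` circle, stroke `#ff0000` → score (S564, F1672). Machine vertices: (182.5409,71.1961) → (168.1941,105.8322) → (133.5580,120.1790) → (98.9219,105.8322) → (84.5751,71.1961) → (98.9219,36.5600) → (133.5580,22.2132) → (168.1941,36.5600) → (182.5409,71.1961). Closed: final G1 returns to the first vertex.

G21
G90
G00 X112.0438 Y118.5659
M4 S278
G1 X113.4863 Y116.8582 F2902
G1 X129.1362 Y102.0495
G1 X147.5899 Y81.1571
G1 X157.4435 Y61.1981
G00 X182.5409 Y71.1961
M4 S564
G1 X168.1941 Y105.8322 F1672
G1 X133.5580 Y120.1790
G1 X98.9219 Y105.8322
G1 X84.5751 Y71.1961
G1 X98.9219 Y36.5600
G1 X133.5580 Y22.2132
G1 X168.1941 Y36.5600
G1 X182.5409 Y71.1961
M5
G00 X0.0000 Y0.0000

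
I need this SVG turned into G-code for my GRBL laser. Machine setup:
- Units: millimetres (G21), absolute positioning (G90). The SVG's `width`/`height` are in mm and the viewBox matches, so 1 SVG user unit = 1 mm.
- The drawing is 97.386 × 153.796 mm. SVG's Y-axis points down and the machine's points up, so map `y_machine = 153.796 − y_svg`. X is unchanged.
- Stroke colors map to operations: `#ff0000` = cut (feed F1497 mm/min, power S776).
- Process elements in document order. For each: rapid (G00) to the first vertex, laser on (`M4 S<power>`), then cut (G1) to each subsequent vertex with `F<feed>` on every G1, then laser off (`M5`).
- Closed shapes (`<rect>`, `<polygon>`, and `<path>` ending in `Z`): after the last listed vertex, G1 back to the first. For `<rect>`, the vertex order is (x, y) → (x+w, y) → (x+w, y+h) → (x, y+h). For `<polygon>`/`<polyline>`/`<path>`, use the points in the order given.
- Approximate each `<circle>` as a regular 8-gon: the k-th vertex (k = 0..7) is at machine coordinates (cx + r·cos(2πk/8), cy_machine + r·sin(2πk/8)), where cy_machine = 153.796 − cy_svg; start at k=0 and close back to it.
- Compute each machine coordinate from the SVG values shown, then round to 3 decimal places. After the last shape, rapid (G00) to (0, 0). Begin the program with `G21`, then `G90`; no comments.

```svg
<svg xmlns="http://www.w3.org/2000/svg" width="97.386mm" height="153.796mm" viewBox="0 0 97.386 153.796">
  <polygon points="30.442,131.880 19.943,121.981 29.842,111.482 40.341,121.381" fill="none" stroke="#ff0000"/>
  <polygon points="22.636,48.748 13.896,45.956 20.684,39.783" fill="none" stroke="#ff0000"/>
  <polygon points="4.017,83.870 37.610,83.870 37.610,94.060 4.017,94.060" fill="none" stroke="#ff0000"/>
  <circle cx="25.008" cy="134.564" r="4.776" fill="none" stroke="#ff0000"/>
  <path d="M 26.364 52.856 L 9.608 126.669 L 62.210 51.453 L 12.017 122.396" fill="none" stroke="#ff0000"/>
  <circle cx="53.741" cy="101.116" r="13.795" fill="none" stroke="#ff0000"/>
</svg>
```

viewBox `0 0 97.386 153.796` with mm width/height → 1 unit = 1 mm. Flip: y_m = 153.796 − y_svg.

**Shape 1** — `<polygon>` regular polygon, stroke `#ff0000` → cut (S776, F1497). Machine vertices: (30.442,21.916) → (19.943,31.815) → (29.842,42.314) → (40.341,32.415) → (30.442,21.916). Closed: final G1 returns to the first vertex.

**Shape 2** — `<polygon>` regular polygon, stroke `#ff0000` → cut (S776, F1497). Machine vertices: (22.636,105.048) → (13.896,107.840) → (20.684,114.013) → (22.636,105.048). Closed: final G1 returns to the first vertex.

**Shape 3** — `<polygon>` rectangle, stroke `#ff0000` → cut (S776, F1497). Machine vertices: (4.017,69.926) → (37.610,69.926) → (37.610,59.736) → (4.017,59.736) → (4.017,69.926). Closed: final G1 returns to the first vertex.

**Shape 4** — `<circle>` circle, stroke `#ff0000` → cut (S776, F1497). Machine vertices: (29.784,19.232) → (28.385,22.609) → (25.008,24.008) → (21.631,22.609) → (20.232,19.232) → (21.631,15.855) → (25.008,14.456) → (28.385,15.855) → (29.784,19.232). Closed: final G1 returns to the first vertex.

**Shape 5** — `<path>` open polyline, stroke `#ff0000` → cut (S776, F1497). Machine vertices: (26.364,100.940) → (9.608,27.127) → (62.210,102.343) → (12.017,31.400). Open path.

**Shape 6** — `<circle>` circle, stroke `#ff0000` → cut (S776, F1497). Machine vertices: (67.536,52.680) → (63.496,62.435) → (53.741,66.475) → (43.986,62.435) → (39.946,52.680) → (43.986,42.925) → (53.741,38.885) → (63.496,42.925) → (67.536,52.680). Closed: final G1 returns to the first vertex.

G21
G90
G00 X30.442 Y21.916
M4 S776
G1 X19.943 Y31.815 F1497
G1 X29.842 Y42.314 F1497
G1 X40.341 Y32.415 F1497
G1 X30.442 Y21.916 F1497
M5
G00 X22.636 Y105.048
M4 S776
G1 X13.896 Y107.840 F1497
G1 X20.684 Y114.013 F1497
G1 X22.636 Y105.048 F1497
M5
G00 X4.017 Y69.926
M4 S776
G1 X37.610 Y69.926 F1497
G1 X37.610 Y59.736 F1497
G1 X4.017 Y59.736 F1497
G1 X4.017 Y69.926 F1497
M5
G00 X29.784 Y19.232
M4 S776
G1 X28.385 Y22.609 F1497
G1 X25.008 Y24.008 F1497
G1 X21.631 Y22.609 F1497
G1 X20.232 Y19.232 F1497
G1 X21.631 Y15.855 F1497
G1 X25.008 Y14.456 F1497
G1 X28.385 Y15.855 F1497
G1 X29.784 Y19.232 F1497
M5
G00 X26.364 Y100.940
M4 S776
G1 X9.608 Y27.127 F1497
G1 X62.210 Y102.343 F1497
G1 X12.017 Y31.400 F1497
M5
G00 X67.536 Y52.680
M4 S776
G1 X63.496 Y62.435 F1497
G1 X53.741 Y66.475 F1497
G1 X43.986 Y62.435 F1497
G1 X39.946 Y52.680 F1497
G1 X43.986 Y42.925 F1497
G1 X53.741 Y38.885 F1497
G1 X63.496 Y42.925 F1497
G1 X67.536 Y52.680 F1497
M5
G00 X0.000 Y0.000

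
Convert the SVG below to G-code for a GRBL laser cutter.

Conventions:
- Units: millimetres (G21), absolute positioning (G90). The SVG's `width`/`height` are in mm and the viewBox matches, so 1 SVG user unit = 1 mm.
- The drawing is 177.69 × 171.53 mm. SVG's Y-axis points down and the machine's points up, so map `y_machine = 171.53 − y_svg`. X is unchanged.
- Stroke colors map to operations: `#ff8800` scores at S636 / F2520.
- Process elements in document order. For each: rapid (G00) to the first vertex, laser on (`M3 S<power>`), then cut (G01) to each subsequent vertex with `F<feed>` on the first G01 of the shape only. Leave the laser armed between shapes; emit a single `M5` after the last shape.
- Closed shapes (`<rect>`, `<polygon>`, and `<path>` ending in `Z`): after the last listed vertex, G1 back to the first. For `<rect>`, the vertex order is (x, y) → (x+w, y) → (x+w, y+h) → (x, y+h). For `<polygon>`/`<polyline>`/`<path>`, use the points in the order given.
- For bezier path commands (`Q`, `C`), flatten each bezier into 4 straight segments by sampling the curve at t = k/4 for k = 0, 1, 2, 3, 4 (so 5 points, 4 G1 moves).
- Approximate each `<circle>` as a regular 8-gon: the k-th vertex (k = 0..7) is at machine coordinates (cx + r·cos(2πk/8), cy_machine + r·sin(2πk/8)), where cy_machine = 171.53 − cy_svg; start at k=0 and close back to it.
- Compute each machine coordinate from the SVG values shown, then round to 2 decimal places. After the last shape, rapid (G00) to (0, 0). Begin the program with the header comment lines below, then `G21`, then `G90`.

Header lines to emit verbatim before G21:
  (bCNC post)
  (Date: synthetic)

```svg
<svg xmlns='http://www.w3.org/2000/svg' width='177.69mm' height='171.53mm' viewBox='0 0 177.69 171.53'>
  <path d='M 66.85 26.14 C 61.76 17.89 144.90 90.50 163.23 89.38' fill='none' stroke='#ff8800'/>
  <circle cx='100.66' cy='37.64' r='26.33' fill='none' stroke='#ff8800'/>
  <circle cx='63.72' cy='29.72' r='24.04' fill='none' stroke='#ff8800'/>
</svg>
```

(bCNC post)
(Date: synthetic)
G21
G90
G00 X66.85 Y145.39
M3 S636
G01 X77.18 Y138.83 F2520
G01 X106.26 Y116.44
G01 X139.72 Y92.72
G01 X163.23 Y82.15
G00 X126.99 Y133.89
M3 S636
G01 X119.28 Y152.51 F2520
G01 X100.66 Y160.22
G01 X82.04 Y152.51
G01 X74.33 Y133.89
G01 X82.04 Y115.27
G01 X100.66 Y107.56
G01 X119.28 Y115.27
G01 X126.99 Y133.89
G00 X87.76 Y141.81
M3 S636
G01 X80.72 Y158.81 F2520
G01 X63.72 Y165.85
G01 X46.72 Y158.81
G01 X39.68 Y141.81
G01 X46.72 Y124.81
G01 X63.72 Y117.77
G01 X80.72 Y124.81
G01 X87.76 Y141.81
M5
G00 X0.00 Y0.00

viewBox `0 0 177.69 171.53` with mm width/height → 1 unit = 1 mm. Flip: y_m = 171.53 − y_svg.

**Shape 1** — `<path>` cubic bezier, stroke `#ff8800` → score (S636, F2520). Control points (SVG): P0=(66.85,26.14), P1=(61.76,17.89), P2=(144.90,90.50), P3=(163.23,89.38); sampled at t=k/4. Machine vertices: (66.85,145.39) → (77.18,138.83) → (106.26,116.44) → (139.72,92.72) → (163.23,82.15). Open path.

**Shape 2** — `<circle>` circle, stroke `#ff8800` → score (S636, F2520). Machine vertices: (126.99,133.89) → (119.28,152.51) → (100.66,160.22) → (82.04,152.51) → (74.33,133.89) → (82.04,115.27) → (100.66,107.56) → (119.28,115.27) → (126.99,133.89). Closed: final G1 returns to the first vertex.

**Shape 3** — `<circle>` circle, stroke `#ff8800` → score (S636, F2520). Machine vertices: (87.76,141.81) → (80.72,158.81) → (63.72,165.85) → (46.72,158.81) → (39.68,141.81) → (46.72,124.81) → (63.72,117.77) → (80.72,124.81) → (87.76,141.81). Closed: final G1 returns to the first vertex.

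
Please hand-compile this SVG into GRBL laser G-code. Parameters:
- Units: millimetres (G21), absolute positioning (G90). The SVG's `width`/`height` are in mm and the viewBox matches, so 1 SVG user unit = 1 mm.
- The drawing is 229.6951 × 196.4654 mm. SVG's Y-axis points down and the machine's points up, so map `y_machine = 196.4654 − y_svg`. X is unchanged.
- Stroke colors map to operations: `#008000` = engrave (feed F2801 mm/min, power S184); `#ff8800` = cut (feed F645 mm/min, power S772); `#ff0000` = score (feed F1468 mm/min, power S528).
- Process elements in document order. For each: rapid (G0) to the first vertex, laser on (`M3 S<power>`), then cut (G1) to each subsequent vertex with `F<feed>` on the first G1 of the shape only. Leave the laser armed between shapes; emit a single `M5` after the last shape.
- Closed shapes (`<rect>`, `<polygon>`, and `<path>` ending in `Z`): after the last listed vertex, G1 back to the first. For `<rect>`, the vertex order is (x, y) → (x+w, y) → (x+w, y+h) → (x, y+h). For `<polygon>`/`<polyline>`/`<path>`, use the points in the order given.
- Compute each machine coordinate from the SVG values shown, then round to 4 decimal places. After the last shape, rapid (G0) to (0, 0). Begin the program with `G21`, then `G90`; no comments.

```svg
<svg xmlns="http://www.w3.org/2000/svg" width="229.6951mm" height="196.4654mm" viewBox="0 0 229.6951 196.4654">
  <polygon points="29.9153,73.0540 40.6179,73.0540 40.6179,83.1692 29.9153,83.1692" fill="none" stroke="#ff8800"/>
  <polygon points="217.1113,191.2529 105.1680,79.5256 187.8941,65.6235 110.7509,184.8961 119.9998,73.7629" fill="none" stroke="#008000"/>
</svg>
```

G21
G90
G0 X29.9153 Y123.4114
M3 S772
G1 X40.6179 Y123.4114 F645
G1 X40.6179 Y113.2962
G1 X29.9153 Y113.2962
G1 X29.9153 Y123.4114
G0 X217.1113 Y5.2125
M3 S184
G1 X105.1680 Y116.9398 F2801
G1 X187.8941 Y130.8419
G1 X110.7509 Y11.5693
G1 X119.9998 Y122.7025
G1 X217.1113 Y5.2125
M5
G0 X0.0000 Y0.0000

Since the viewBox matches the mm dimensions, user units are millimetres directly. The only transform is the Y-flip y_m = 196.4654 − y_svg.

Shape 1 is a rectangle drawn with `<polygon>`. Its stroke #ff8800 means cut at S772, F645. After flipping Y the toolpath is (29.9153,123.4114) → (40.6179,123.4114) → (40.6179,113.2962) → (29.9153,113.2962) → (29.9153,123.4114), returning to the start.

Shape 2 is a closed polygon drawn with `<polygon>`. Its stroke #008000 means engrave at S184, F2801. After flipping Y the toolpath is (217.1113,5.2125) → (105.1680,116.9398) → (187.8941,130.8419) → (110.7509,11.5693) → (119.9998,122.7025) → (217.1113,5.2125), returning to the start.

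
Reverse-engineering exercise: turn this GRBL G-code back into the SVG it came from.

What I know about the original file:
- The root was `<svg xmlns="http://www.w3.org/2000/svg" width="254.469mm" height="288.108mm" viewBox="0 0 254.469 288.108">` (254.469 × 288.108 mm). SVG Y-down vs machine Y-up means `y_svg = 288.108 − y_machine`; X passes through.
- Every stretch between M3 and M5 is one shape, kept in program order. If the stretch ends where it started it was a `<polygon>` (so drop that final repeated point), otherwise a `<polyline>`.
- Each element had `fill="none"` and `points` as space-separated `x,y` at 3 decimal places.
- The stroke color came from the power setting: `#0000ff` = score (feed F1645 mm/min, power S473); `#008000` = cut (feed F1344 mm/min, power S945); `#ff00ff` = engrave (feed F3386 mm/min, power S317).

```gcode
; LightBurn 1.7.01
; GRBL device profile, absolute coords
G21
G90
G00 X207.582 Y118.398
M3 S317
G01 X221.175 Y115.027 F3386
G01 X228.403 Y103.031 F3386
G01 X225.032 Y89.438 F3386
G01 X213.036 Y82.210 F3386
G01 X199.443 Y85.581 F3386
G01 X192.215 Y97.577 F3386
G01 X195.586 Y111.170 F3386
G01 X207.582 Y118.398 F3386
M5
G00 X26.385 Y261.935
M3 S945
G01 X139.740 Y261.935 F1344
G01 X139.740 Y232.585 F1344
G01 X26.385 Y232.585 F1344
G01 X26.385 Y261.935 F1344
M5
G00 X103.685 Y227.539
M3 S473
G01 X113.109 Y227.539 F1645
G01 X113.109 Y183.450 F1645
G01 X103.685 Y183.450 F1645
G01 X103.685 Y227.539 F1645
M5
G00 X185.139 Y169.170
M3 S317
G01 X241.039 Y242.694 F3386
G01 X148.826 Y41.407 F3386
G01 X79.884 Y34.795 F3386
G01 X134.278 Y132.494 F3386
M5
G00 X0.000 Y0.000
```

y_svg = 288.108 − y_m.

[1] S317→`#ff00ff` (engrave); closed run; points: 207.582,169.710 221.175,173.081 228.403,185.077 225.032,198.670 213.036,205.898 199.443,202.527 192.215,190.531 195.586,176.938

[2] S945→`#008000` (cut); closed run; points: 26.385,26.173 139.740,26.173 139.740,55.523 26.385,55.523

[3] S473→`#0000ff` (score); closed run; points: 103.685,60.569 113.109,60.569 113.109,104.658 103.685,104.658

[4] S317→`#ff00ff` (engrave); open run; points: 185.139,118.938 241.039,45.414 148.826,246.701 79.884,253.313 134.278,155.614

<svg xmlns="http://www.w3.org/2000/svg" width="254.469mm" height="288.108mm" viewBox="0 0 254.469 288.108">
  <polygon points="207.582,169.710 221.175,173.081 228.403,185.077 225.032,198.670 213.036,205.898 199.443,202.527 192.215,190.531 195.586,176.938" fill="none" stroke="#ff00ff"/>
  <polygon points="26.385,26.173 139.740,26.173 139.740,55.523 26.385,55.523" fill="none" stroke="#008000"/>
  <polygon points="103.685,60.569 113.109,60.569 113.109,104.658 103.685,104.658" fill="none" stroke="#0000ff"/>
  <polyline points="185.139,118.938 241.039,45.414 148.826,246.701 79.884,253.313 134.278,155.614" fill="none" stroke="#ff00ff"/>
</svg>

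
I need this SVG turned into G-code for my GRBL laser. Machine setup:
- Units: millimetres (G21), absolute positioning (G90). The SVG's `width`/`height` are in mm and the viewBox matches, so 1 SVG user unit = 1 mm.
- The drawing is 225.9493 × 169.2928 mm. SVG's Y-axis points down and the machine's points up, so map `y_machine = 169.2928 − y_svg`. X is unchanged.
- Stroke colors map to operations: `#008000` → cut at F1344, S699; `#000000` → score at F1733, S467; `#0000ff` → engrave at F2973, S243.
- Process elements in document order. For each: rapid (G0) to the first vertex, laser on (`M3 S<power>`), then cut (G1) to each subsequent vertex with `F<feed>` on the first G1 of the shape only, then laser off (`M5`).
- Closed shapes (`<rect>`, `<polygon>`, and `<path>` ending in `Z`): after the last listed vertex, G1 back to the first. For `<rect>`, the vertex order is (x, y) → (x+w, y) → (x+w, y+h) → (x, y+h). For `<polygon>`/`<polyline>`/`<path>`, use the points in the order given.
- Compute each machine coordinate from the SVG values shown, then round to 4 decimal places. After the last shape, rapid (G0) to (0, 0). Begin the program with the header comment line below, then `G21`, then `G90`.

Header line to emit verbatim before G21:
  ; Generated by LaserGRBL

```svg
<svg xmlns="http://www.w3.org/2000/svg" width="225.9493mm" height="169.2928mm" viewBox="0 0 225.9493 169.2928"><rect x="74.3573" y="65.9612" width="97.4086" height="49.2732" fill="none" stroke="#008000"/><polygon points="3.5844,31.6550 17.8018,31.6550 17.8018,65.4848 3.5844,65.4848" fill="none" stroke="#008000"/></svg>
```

; Generated by LaserGRBL
G21
G90
G0 X74.3573 Y103.3316
M3 S699
G1 X171.7659 Y103.3316 F1344
G1 X171.7659 Y54.0584
G1 X74.3573 Y54.0584
G1 X74.3573 Y103.3316
M5
G0 X3.5844 Y137.6378
M3 S699
G1 X17.8018 Y137.6378 F1344
G1 X17.8018 Y103.8080
G1 X3.5844 Y103.8080
G1 X3.5844 Y137.6378
M5
G0 X0.0000 Y0.0000

Since the viewBox matches the mm dimensions, user units are millimetres directly. The only transform is the Y-flip y_m = 169.2928 − y_svg.

Shape 1 is a rectangle drawn with `<rect>`. Its stroke #008000 means cut at S699, F1344. After flipping Y the toolpath is (74.3573,103.3316) → (171.7659,103.3316) → (171.7659,54.0584) → (74.3573,54.0584) → (74.3573,103.3316), returning to the start.

Shape 2 is a rectangle drawn with `<polygon>`. Its stroke #008000 means cut at S699, F1344. After flipping Y the toolpath is (3.5844,137.6378) → (17.8018,137.6378) → (17.8018,103.8080) → (3.5844,103.8080) → (3.5844,137.6378), returning to the start.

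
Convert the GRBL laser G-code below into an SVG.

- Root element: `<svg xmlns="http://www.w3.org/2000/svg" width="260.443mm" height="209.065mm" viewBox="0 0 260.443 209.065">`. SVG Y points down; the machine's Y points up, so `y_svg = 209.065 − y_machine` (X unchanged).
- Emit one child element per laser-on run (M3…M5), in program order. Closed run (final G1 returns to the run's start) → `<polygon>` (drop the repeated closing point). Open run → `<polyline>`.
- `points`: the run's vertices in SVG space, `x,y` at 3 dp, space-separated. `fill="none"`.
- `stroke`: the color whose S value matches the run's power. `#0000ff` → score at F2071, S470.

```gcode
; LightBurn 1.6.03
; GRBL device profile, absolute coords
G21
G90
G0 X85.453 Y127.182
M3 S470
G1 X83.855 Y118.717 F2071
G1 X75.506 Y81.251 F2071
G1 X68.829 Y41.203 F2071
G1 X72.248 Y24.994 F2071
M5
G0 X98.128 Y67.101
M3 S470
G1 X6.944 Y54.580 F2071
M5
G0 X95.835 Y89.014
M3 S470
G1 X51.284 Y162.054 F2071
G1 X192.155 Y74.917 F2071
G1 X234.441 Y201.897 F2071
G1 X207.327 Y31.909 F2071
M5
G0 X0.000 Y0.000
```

y_svg = 209.065 − y_m. Every run uses S470, so all elements get stroke `#0000ff` (score).

[1] open run; points: 85.453,81.883 83.855,90.348 75.506,127.814 68.829,167.862 72.248,184.071

[2] open run; points: 98.128,141.964 6.944,154.485

[3] open run; points: 95.835,120.051 51.284,47.011 192.155,134.148 234.441,7.168 207.327,177.156

<svg xmlns="http://www.w3.org/2000/svg" width="260.443mm" height="209.065mm" viewBox="0 0 260.443 209.065">
  <polyline points="85.453,81.883 83.855,90.348 75.506,127.814 68.829,167.862 72.248,184.071" fill="none" stroke="#0000ff"/>
  <polyline points="98.128,141.964 6.944,154.485" fill="none" stroke="#0000ff"/>
  <polyline points="95.835,120.051 51.284,47.011 192.155,134.148 234.441,7.168 207.327,177.156" fill="none" stroke="#0000ff"/>
</svg>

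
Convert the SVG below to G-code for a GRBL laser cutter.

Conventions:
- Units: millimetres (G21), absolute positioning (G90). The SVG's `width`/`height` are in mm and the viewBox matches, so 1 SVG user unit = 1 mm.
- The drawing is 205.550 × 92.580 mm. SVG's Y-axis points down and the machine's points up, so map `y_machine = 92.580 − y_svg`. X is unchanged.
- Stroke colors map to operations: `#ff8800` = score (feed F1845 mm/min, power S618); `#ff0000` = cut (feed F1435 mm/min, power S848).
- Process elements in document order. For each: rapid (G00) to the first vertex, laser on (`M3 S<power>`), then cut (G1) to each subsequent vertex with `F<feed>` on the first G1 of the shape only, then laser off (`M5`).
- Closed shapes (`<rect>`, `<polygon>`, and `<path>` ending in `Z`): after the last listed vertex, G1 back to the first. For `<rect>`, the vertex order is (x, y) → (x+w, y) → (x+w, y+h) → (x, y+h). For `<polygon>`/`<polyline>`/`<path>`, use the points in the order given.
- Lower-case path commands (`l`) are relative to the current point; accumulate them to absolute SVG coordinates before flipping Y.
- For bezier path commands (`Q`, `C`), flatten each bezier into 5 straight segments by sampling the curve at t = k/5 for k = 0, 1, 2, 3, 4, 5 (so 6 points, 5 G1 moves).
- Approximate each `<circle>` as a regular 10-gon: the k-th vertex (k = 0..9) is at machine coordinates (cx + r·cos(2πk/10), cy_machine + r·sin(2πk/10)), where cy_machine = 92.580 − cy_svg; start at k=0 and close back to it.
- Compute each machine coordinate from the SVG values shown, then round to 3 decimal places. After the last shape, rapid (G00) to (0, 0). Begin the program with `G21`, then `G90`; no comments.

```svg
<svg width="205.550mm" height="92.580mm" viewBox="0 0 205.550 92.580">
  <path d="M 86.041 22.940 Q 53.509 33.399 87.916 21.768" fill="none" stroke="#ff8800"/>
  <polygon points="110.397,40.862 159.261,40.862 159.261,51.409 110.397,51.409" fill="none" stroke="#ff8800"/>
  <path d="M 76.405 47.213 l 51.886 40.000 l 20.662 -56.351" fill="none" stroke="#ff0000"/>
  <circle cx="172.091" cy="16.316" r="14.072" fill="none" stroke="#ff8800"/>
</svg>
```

G21
G90
G00 X86.041 Y69.640
M3 S618
G1 X75.706 Y66.340 F1845
G1 X70.726 Y64.807
G1 X71.101 Y65.042
G1 X76.831 Y67.043
G1 X87.916 Y70.812
M5
G00 X110.397 Y51.718
M3 S618
G1 X159.261 Y51.718 F1845
G1 X159.261 Y41.171
G1 X110.397 Y41.171
G1 X110.397 Y51.718
M5
G00 X76.405 Y45.367
M3 S848
G1 X128.291 Y5.367 F1435
G1 X148.953 Y61.718
M5
G00 X186.163 Y76.264
M3 S618
G1 X183.475 Y84.535 F1845
G1 X176.439 Y89.647
G1 X167.743 Y89.647
G1 X160.707 Y84.535
G1 X158.019 Y76.264
G1 X160.707 Y67.993
G1 X167.743 Y62.881
G1 X176.439 Y62.881
G1 X183.475 Y67.993
G1 X186.163 Y76.264
M5
G00 X0.000 Y0.000

viewBox `0 0 205.550 92.580` with mm width/height → 1 unit = 1 mm. Flip: y_m = 92.580 − y_svg.

**Shape 1** — `<path>` quadratic bezier, stroke `#ff8800` → score (S618, F1845). Control points (SVG): P0=(86.041,22.940), P1=(53.509,33.399), P2=(87.916,21.768); sampled at t=k/5. Machine vertices: (86.041,69.640) → (75.706,66.340) → (70.726,64.807) → (71.101,65.042) → (76.831,67.043) → (87.916,70.812). Open path.

**Shape 2** — `<polygon>` rectangle, stroke `#ff8800` → score (S618, F1845). Machine vertices: (110.397,51.718) → (159.261,51.718) → (159.261,41.171) → (110.397,41.171) → (110.397,51.718). Closed: final G1 returns to the first vertex.

**Shape 3** — `<path>` open polyline, stroke `#ff0000` → cut (S848, F1435). Machine vertices: (76.405,45.367) → (128.291,5.367) → (148.953,61.718). Open path.

**Shape 4** — `<circle>` circle, stroke `#ff8800` → score (S618, F1845). Machine vertices: (186.163,76.264) → (183.475,84.535) → (176.439,89.647) → (167.743,89.647) → (160.707,84.535) → (158.019,76.264) → (160.707,67.993) → (167.743,62.881) → (176.439,62.881) → (183.475,67.993) → (186.163,76.264). Closed: final G1 returns to the first vertex.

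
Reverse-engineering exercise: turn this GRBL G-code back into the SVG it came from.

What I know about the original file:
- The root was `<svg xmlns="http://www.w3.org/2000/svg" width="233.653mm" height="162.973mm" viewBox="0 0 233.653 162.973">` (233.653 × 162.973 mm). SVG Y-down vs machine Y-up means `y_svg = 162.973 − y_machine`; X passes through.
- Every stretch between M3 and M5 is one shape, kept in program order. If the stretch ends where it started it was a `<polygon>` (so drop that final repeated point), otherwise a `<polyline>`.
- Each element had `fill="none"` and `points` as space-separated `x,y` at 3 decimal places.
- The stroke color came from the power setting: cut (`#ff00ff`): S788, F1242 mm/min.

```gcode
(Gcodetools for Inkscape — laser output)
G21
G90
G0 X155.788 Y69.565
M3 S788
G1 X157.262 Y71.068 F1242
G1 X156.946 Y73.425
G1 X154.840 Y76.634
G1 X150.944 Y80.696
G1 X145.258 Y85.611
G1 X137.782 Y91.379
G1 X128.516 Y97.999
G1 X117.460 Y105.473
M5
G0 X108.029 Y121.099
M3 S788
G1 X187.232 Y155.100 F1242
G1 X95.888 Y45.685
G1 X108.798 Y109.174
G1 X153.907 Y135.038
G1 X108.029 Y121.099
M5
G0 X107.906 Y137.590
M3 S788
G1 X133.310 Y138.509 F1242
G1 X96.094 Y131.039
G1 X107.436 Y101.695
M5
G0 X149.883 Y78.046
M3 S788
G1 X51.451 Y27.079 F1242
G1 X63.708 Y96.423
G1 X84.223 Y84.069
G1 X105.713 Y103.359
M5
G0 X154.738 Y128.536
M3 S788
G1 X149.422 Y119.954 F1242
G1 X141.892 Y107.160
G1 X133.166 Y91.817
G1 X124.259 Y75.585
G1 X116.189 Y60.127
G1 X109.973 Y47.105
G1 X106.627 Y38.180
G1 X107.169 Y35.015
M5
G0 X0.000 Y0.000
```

<svg xmlns="http://www.w3.org/2000/svg" width="233.653mm" height="162.973mm" viewBox="0 0 233.653 162.973">
  <polyline points="155.788,93.408 157.262,91.905 156.946,89.548 154.840,86.339 150.944,82.277 145.258,77.362 137.782,71.594 128.516,64.974 117.460,57.500" fill="none" stroke="#ff00ff"/>
  <polygon points="108.029,41.874 187.232,7.873 95.888,117.288 108.798,53.799 153.907,27.935" fill="none" stroke="#ff00ff"/>
  <polyline points="107.906,25.383 133.310,24.464 96.094,31.934 107.436,61.278" fill="none" stroke="#ff00ff"/>
  <polyline points="149.883,84.927 51.451,135.894 63.708,66.550 84.223,78.904 105.713,59.614" fill="none" stroke="#ff00ff"/>
  <polyline points="154.738,34.437 149.422,43.019 141.892,55.813 133.166,71.156 124.259,87.388 116.189,102.846 109.973,115.868 106.627,124.793 107.169,127.958" fill="none" stroke="#ff00ff"/>
</svg>

y_svg = 162.973 − y_m. Every run uses S788, so all elements get stroke `#ff00ff` (cut).

[1] open run; points: 155.788,93.408 157.262,91.905 156.946,89.548 154.840,86.339 150.944,82.277 145.258,77.362 137.782,71.594 128.516,64.974 117.460,57.500

[2] closed run; points: 108.029,41.874 187.232,7.873 95.888,117.288 108.798,53.799 153.907,27.935

[3] open run; points: 107.906,25.383 133.310,24.464 96.094,31.934 107.436,61.278

[4] open run; points: 149.883,84.927 51.451,135.894 63.708,66.550 84.223,78.904 105.713,59.614

[5] open run; points: 154.738,34.437 149.422,43.019 141.892,55.813 133.166,71.156 124.259,87.388 116.189,102.846 109.973,115.868 106.627,124.793 107.169,127.958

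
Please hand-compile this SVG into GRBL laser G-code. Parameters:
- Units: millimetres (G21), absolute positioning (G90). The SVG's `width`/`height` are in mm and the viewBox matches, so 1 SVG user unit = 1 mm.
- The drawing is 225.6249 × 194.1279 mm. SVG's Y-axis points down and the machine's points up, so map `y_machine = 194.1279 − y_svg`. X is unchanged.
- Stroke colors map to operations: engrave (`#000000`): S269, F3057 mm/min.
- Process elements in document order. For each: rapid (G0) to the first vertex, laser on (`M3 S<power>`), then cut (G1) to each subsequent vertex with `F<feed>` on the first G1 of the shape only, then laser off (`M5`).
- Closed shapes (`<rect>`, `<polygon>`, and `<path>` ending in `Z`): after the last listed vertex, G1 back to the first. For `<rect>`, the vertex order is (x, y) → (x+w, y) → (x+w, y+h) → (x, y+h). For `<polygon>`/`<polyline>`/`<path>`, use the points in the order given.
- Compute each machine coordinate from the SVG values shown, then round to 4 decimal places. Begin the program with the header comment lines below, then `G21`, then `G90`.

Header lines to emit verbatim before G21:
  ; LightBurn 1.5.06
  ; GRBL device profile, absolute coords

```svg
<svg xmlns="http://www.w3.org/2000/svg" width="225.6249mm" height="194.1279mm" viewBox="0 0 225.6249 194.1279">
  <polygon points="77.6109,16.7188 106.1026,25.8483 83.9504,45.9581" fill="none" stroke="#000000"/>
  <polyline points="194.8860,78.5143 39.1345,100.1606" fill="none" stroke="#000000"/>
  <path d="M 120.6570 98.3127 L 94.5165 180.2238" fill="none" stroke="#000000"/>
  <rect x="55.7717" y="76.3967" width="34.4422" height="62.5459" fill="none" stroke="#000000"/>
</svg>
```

; LightBurn 1.5.06
; GRBL device profile, absolute coords
G21
G90
G0 X77.6109 Y177.4091
M3 S269
G1 X106.1026 Y168.2796 F3057
G1 X83.9504 Y148.1698
G1 X77.6109 Y177.4091
M5
G0 X194.8860 Y115.6136
M3 S269
G1 X39.1345 Y93.9673 F3057
M5
G0 X120.6570 Y95.8152
M3 S269
G1 X94.5165 Y13.9041 F3057
M5
G0 X55.7717 Y117.7312
M3 S269
G1 X90.2139 Y117.7312 F3057
G1 X90.2139 Y55.1853
G1 X55.7717 Y55.1853
G1 X55.7717 Y117.7312
M5

1 u = 1 mm; y_m = 194.1279 − y.

[1] `<polygon>` regular polygon, #000000→engrave S269 F3057: (77.6109,177.4091) → (106.1026,168.2796) → (83.9504,148.1698) → (77.6109,177.4091) (closed)

[2] `<polyline>` line segment, #000000→engrave S269 F3057: (194.8860,115.6136) → (39.1345,93.9673)

[3] `<path>` line segment, #000000→engrave S269 F3057: (120.6570,95.8152) → (94.5165,13.9041)

[4] `<rect>` rectangle, #000000→engrave S269 F3057: (55.7717,117.7312) → (90.2139,117.7312) → (90.2139,55.1853) → (55.7717,55.1853) → (55.7717,117.7312) (closed)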